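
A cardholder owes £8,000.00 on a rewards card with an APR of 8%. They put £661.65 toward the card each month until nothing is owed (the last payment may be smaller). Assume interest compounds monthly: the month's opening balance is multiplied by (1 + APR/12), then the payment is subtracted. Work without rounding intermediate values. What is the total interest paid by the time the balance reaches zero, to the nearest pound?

£369

Monthly rate r = 8%/12 = 0.666667% = 0.00666667.
Payoff takes n = ⌈−ln(1 − rB₀/P)/ln(1+r)⌉ = ⌈12.648⌉ = 13 payments; the last is £429.35.
Total paid = 12·£661.65 + £429.35 = £8,369.15.
Total interest = total paid − principal = £8,369.15 − £8,000.00 = £369.15.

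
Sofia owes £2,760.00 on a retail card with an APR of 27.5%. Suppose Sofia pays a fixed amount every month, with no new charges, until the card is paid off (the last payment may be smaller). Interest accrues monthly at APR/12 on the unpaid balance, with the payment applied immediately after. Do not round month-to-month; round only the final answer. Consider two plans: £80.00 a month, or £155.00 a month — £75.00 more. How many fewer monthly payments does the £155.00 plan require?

46 fewer payments

Monthly rate r = 27.5%/12 = 2.29167% = 0.0229167.
At £80.00/mo: n = ⌈−ln(1 − rB₀/P)/ln(1+r)⌉ = 70 payments (last £0.80); total interest = total paid − £2,760.00 = £2,760.80.
At £155.00/mo: 24 payments (last £22.26); total interest £827.26.
Payments saved = 70 − 24 = 46.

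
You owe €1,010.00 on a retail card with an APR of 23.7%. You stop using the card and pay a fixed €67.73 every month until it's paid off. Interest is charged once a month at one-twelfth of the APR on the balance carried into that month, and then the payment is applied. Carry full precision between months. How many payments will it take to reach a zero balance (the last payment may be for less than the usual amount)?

18 months

Monthly rate r = 23.7%/12 = 1.975% = 0.01975.
Recurrence: B ← B·(1+r) − €67.73.
Month 1: interest €19.95; balance after payment €962.22.
Month 2: interest €19.00; balance after payment €913.49.
Closed form: n = −ln(1 − rB₀/P)/ln(1+r) = −ln(0.70549)/ln(1.01975) ≈ 17.838, so the balance reaches zero during payment 18.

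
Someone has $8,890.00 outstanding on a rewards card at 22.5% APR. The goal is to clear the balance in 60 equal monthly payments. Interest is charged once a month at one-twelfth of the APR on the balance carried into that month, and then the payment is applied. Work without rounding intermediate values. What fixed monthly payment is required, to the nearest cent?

$248.07

Monthly rate r = 22.5%/12 = 1.875% = 0.01875.
Level-payment amortization: P = B₀·r / (1 − (1+r)^(−n)) = 8890.00·0.01875 / (1 − 1.01875^(−60)).
Denominator 1 − (1+r)^(−60) = 0.671947996.
P = 166.688 / 0.671947996 ≈ 248.07.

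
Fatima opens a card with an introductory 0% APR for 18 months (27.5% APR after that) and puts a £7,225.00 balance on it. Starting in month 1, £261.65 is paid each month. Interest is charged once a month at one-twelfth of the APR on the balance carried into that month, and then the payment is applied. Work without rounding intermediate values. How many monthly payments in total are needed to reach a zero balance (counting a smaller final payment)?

29 payments

Promo months 1–18 at r₀ = 0%/12 = 0; months 19+ at r₁ = 27.5%/12 = 0.0229167.
After month 18 (no interest yet): B = £7,225.00 − 18·£261.65 = £2,515.30.
Then at r₁ with £261.65/mo: n₂ = −ln(1 − r₁·B/P)/ln(1+r₁) ≈ 10.98 → 11 more payments.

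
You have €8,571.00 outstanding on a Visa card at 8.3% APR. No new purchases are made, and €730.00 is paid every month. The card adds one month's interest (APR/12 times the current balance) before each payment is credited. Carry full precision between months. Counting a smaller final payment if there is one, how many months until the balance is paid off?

Monthly rate r = 8.3%/12 = 0.691667% = 0.00691667.
Recurrence: B ← B·(1+r) − €730.00.
Month 1: interest €59.28; balance after payment €7,900.28.
Month 2: interest €54.64; balance after payment €7,224.93.
Closed form: n = −ln(1 − rB₀/P)/ln(1+r) = −ln(0.91879)/ln(1.00692) ≈ 12.288, so the balance reaches zero during payment 13.

13 payments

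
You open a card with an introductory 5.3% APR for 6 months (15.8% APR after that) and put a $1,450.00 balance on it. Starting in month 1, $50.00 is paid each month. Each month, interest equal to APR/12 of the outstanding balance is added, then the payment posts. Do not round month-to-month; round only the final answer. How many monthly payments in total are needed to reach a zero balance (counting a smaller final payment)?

Promo months 1–6 at r₀ = 5.3%/12 = 0.00441667; months 7+ at r₁ = 15.8%/12 = 0.0131667.
After month 6: iterate B ← B·(1+r₀) − $50.00 for 6 months → $1,185.52.
Then at r₁ with $50.00/mo: n₂ = −ln(1 − r₁·B/P)/ln(1+r₁) ≈ 28.61 → 29 more payments.

35 months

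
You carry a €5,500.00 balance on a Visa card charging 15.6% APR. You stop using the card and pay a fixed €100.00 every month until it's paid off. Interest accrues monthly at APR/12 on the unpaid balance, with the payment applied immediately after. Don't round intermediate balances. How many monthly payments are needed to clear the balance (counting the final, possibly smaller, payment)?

98 payments

Monthly rate r = 15.6%/12 = 1.3% = 0.013.
Recurrence: B ← B·(1+r) − €100.00.
Month 1: interest €71.50; balance after payment €5,471.50.
Month 2: interest €71.13; balance after payment €5,442.63.
Closed form: n = −ln(1 − rB₀/P)/ln(1+r) = −ln(0.285)/ln(1.013) ≈ 97.185, so the balance reaches zero during payment 98.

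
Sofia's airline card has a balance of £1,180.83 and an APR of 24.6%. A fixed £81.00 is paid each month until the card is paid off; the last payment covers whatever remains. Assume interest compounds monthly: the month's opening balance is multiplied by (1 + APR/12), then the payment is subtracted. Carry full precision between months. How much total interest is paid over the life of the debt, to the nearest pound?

£237

Monthly rate r = 24.6%/12 = 2.05% = 0.0205.
Payoff takes n = ⌈−ln(1 − rB₀/P)/ln(1+r)⌉ = ⌈17.496⌉ = 18 payments; the last is £40.36.
Total paid = 17·£81.00 + £40.36 = £1,417.36.
Total interest = total paid − principal = £1,417.36 − £1,180.83 = £236.53.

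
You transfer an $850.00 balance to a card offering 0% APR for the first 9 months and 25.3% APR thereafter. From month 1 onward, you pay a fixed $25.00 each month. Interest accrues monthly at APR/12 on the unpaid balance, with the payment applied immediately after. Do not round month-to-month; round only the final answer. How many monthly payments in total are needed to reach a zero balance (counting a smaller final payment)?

Promo months 1–9 at r₀ = 0%/12 = 0; months 10+ at r₁ = 25.3%/12 = 0.0210833.
After month 9 (no interest yet): B = $850.00 − 9·$25.00 = $625.00.
Then at r₁ with $25.00/mo: n₂ = −ln(1 − r₁·B/P)/ln(1+r₁) ≈ 35.89 → 36 more payments.

45 payments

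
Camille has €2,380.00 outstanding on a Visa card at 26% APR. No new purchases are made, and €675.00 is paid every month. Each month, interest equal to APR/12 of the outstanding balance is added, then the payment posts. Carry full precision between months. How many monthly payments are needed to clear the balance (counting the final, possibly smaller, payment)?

4 payments

Monthly rate r = 26%/12 = 2.16667% = 0.0216667.
Recurrence: B ← B·(1+r) − €675.00.
Month 1: interest €51.57; balance after payment €1,756.57.
Month 2: interest €38.06; balance after payment €1,119.63.
Month 3: interest €24.26; balance after payment €468.88.
Month 4: interest €10.16; balance after payment €0.00.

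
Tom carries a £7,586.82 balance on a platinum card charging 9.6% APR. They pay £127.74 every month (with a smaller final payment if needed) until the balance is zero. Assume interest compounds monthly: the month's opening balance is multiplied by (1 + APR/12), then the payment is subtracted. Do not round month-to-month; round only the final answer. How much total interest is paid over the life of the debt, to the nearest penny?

Monthly rate r = 9.6%/12 = 0.8% = 0.008.
Payoff takes n = ⌈−ln(1 − rB₀/P)/ln(1+r)⌉ = ⌈80.900⌉ = 81 payments; the last is £115.03.
Total paid = 80·£127.74 + £115.03 = £10,334.23.
Total interest = total paid − principal = £10,334.23 − £7,586.82 = £2,747.41.

£2,747.41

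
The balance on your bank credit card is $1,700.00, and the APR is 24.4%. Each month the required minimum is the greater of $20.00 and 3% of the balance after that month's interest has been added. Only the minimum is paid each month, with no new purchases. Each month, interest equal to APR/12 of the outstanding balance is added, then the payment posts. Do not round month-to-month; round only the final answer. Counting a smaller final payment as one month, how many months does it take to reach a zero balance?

Monthly rate r = 24.4%/12 = 2.03333% = 0.0203333.
While 3% of the post-interest balance exceeds $20.00, each month B ← (B·(1+r))·(1 − 0.03), i.e. B shrinks by the factor (1+r)·0.97 = 0.98972.
This holds for months 1–93. Entering month 94 the balance is $650.48; 3% of the post-interest balance is now below $20.00, so the flat $20.00 minimum applies from here.
From month 94 a fixed $20.00 at rate r clears $650.48 in 54 more payments. Total: 93 + 54 = 147 months.

147 months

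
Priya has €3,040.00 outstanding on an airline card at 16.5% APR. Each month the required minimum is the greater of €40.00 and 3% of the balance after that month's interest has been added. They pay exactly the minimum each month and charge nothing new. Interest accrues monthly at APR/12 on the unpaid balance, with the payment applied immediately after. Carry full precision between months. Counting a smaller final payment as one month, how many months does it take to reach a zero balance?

Monthly rate r = 16.5%/12 = 1.375% = 0.01375.
While 3% of the post-interest balance exceeds €40.00, each month B ← (B·(1+r))·(1 − 0.03), i.e. B shrinks by the factor (1+r)·0.97 = 0.98334.
This holds for months 1–50. Entering month 51 the balance is €1,312.21; 3% of the post-interest balance is now below €40.00, so the flat €40.00 minimum applies from here.
From month 51 a fixed €40.00 at rate r clears €1,312.21 in 44 more payments. Total: 50 + 44 = 94 months.

94 months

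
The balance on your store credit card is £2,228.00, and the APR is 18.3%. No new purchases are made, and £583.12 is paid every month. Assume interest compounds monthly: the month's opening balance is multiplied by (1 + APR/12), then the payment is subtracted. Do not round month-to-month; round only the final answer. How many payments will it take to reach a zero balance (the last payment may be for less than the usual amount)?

4 months

Monthly rate r = 18.3%/12 = 1.525% = 0.01525.
Recurrence: B ← B·(1+r) − £583.12.
Month 1: interest £33.98; balance after payment £1,678.86.
Month 2: interest £25.60; balance after payment £1,121.34.
Month 3: interest £17.10; balance after payment £555.32.
Month 4: interest £8.47; balance after payment £0.00.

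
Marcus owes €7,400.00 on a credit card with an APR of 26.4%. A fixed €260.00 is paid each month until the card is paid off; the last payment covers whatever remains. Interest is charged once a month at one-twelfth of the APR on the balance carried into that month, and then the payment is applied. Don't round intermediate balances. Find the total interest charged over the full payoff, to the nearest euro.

Monthly rate r = 26.4%/12 = 2.2% = 0.022.
Payoff takes n = ⌈−ln(1 − rB₀/P)/ln(1+r)⌉ = ⌈45.213⌉ = 46 payments; the last is €55.96.
Total paid = 45·€260.00 + €55.96 = €11,755.96.
Total interest = total paid − principal = €11,755.96 − €7,400.00 = €4,355.96.

€4,356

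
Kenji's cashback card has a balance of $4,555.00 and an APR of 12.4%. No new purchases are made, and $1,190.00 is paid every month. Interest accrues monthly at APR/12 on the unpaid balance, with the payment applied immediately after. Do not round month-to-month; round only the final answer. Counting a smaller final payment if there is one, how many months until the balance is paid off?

Monthly rate r = 12.4%/12 = 1.03333% = 0.0103333.
Recurrence: B ← B·(1+r) − $1,190.00.
Month 1: interest $47.07; balance after payment $3,412.07.
Month 2: interest $35.26; balance after payment $2,257.33.
Month 3: interest $23.33; balance after payment $1,090.65.
Month 4: interest $11.27; balance after payment $0.00.

4 payments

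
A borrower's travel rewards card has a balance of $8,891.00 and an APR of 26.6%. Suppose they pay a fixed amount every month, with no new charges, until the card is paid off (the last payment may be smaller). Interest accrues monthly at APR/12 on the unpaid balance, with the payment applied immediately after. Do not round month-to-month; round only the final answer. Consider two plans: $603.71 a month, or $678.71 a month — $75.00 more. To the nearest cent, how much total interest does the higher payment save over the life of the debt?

$261.69

Monthly rate r = 26.6%/12 = 2.21667% = 0.0221667.
At $603.71/mo: n = ⌈−ln(1 − rB₀/P)/ln(1+r)⌉ = 19 payments (last $15.52); total interest = total paid − $8,891.00 = $1,991.30.
At $678.71/mo: 16 payments (last $439.96); total interest $1,729.61.
Interest saved = $1,991.30 − $1,729.61 = $261.69.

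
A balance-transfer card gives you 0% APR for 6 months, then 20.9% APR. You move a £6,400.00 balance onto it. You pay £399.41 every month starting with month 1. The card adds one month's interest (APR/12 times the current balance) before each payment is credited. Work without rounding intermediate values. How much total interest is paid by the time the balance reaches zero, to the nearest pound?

£435

Promo months 1–6 at r₀ = 0%/12 = 0; months 7+ at r₁ = 20.9%/12 = 0.0174167.
After month 6 (no interest yet): B = £6,400.00 − 6·£399.41 = £4,003.54.
Then at r₁ with £399.41/mo: n₂ = −ln(1 − r₁·B/P)/ln(1+r₁) ≈ 11.11 → 12 more payments.
Total paid = 17·£399.41 + £44.91 = £6,834.88; interest = £6,834.88 − £6,400.00 = £434.88.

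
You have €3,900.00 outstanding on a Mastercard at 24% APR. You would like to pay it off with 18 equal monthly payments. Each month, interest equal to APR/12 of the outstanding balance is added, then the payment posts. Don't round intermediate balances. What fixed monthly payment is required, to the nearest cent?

Monthly rate r = 24%/12 = 2% = 0.02.
Level-payment amortization: P = B₀·r / (1 − (1+r)^(−n)) = 3900.00·0.02 / (1 − 1.02^(−18)).
Denominator 1 − (1+r)^(−18) = 0.299840625.
P = 78 / 0.299840625 ≈ 260.14.

€260.14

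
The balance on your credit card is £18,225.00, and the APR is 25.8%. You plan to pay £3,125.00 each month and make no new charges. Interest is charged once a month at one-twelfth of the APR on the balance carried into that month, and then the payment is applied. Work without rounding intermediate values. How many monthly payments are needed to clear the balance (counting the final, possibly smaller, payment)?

7 payments

Monthly rate r = 25.8%/12 = 2.15% = 0.0215.
Recurrence: B ← B·(1+r) − £3,125.00.
Month 1: interest £391.84; balance after payment £15,491.84.
Month 2: interest £333.07; balance after payment £12,699.91.
Closed form: n = −ln(1 − rB₀/P)/ln(1+r) = −ln(0.87461)/ln(1.0215) ≈ 6.298, so the balance reaches zero during payment 7.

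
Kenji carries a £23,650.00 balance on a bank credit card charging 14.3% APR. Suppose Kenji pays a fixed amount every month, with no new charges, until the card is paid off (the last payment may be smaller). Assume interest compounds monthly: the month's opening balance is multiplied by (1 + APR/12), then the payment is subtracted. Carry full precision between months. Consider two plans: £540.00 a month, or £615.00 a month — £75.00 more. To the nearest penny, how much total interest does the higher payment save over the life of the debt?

£1,816.34

Monthly rate r = 14.3%/12 = 1.19167% = 0.0119167.
At £540.00/mo: n = ⌈−ln(1 − rB₀/P)/ln(1+r)⌉ = 63 payments (last £159.38); total interest = total paid − £23,650.00 = £9,989.38.
At £615.00/mo: 52 payments (last £458.04); total interest £8,173.04.
Interest saved = £9,989.38 − £8,173.04 = £1,816.34.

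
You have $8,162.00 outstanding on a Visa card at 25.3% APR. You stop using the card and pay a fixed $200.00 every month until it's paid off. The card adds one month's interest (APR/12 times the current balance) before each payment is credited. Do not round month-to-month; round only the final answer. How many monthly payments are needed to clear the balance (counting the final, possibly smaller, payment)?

95 payments

Monthly rate r = 25.3%/12 = 2.10833% = 0.0210833.
Recurrence: B ← B·(1+r) − $200.00.
Month 1: interest $172.08; balance after payment $8,134.08.
Month 2: interest $171.49; balance after payment $8,105.58.
Closed form: n = −ln(1 − rB₀/P)/ln(1+r) = −ln(0.13959)/ln(1.02108) ≈ 94.375, so the balance reaches zero during payment 95.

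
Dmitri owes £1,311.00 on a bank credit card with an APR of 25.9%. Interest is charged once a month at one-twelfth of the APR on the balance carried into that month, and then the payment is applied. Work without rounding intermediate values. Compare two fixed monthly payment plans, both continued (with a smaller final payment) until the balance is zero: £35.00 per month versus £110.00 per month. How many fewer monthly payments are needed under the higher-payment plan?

Monthly rate r = 25.9%/12 = 2.15833% = 0.0215833.
At £35.00/mo: n = ⌈−ln(1 − rB₀/P)/ln(1+r)⌉ = 78 payments (last £13.81); total interest = total paid − £1,311.00 = £1,397.81.
At £110.00/mo: 14 payments (last £101.95); total interest £220.95.
Payments saved = 78 − 14 = 64.

64 fewer payments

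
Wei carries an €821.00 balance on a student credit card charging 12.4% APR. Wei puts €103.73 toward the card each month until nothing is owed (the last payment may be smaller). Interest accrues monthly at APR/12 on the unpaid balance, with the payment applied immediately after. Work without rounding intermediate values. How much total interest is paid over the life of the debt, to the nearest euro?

€40

Monthly rate r = 12.4%/12 = 1.03333% = 0.0103333.
Payoff takes n = ⌈−ln(1 − rB₀/P)/ln(1+r)⌉ = ⌈8.300⌉ = 9 payments; the last is €31.21.
Total paid = 8·€103.73 + €31.21 = €861.05.
Total interest = total paid − principal = €861.05 − €821.00 = €40.05.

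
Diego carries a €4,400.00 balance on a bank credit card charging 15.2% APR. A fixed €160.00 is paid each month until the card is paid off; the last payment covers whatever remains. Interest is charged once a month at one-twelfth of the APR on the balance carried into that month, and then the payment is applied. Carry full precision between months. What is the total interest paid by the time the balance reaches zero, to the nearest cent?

€1,043.33

Monthly rate r = 15.2%/12 = 1.26667% = 0.0126667.
Payoff takes n = ⌈−ln(1 − rB₀/P)/ln(1+r)⌉ = ⌈34.021⌉ = 35 payments; the last is €3.33.
Total paid = 34·€160.00 + €3.33 = €5,443.33.
Total interest = total paid − principal = €5,443.33 − €4,400.00 = €1,043.33.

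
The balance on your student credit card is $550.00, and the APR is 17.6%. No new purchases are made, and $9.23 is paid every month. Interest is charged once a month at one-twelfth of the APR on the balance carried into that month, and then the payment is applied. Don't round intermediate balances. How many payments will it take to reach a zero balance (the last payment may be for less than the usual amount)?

143 payments

Monthly rate r = 17.6%/12 = 1.46667% = 0.0146667.
Recurrence: B ← B·(1+r) − $9.23.
Month 1: interest $8.07; balance after payment $548.84.
Month 2: interest $8.05; balance after payment $547.66.
Closed form: n = −ln(1 − rB₀/P)/ln(1+r) = −ln(0.12604)/ln(1.01467) ≈ 142.249, so the balance reaches zero during payment 143.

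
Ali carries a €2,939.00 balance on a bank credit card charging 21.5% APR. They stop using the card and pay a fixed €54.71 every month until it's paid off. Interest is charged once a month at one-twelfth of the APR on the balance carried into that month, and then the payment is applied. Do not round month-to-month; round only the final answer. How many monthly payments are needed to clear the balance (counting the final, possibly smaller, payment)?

Monthly rate r = 21.5%/12 = 1.79167% = 0.0179167.
Recurrence: B ← B·(1+r) − €54.71.
Month 1: interest €52.66; balance after payment €2,936.95.
Month 2: interest €52.62; balance after payment €2,934.86.
Closed form: n = −ln(1 − rB₀/P)/ln(1+r) = −ln(0.037524)/ln(1.01792) ≈ 184.862, so the balance reaches zero during payment 185.

185 months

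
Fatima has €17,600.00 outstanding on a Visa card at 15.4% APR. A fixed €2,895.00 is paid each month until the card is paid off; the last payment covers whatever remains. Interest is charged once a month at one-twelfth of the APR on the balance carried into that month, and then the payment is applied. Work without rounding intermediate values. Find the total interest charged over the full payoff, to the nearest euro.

Monthly rate r = 15.4%/12 = 1.28333% = 0.0128333.
Payoff takes n = ⌈−ln(1 − rB₀/P)/ln(1+r)⌉ = ⌈6.370⌉ = 7 payments; the last is €1,076.15.
Total paid = 6·€2,895.00 + €1,076.15 = €18,446.15.
Total interest = total paid − principal = €18,446.15 − €17,600.00 = €846.15.

€846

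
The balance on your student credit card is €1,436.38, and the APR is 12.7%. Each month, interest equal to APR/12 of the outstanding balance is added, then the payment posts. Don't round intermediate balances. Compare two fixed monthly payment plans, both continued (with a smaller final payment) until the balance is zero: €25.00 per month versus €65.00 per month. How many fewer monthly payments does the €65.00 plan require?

Monthly rate r = 12.7%/12 = 1.05833% = 0.0105833.
At €25.00/mo: n = ⌈−ln(1 − rB₀/P)/ln(1+r)⌉ = 89 payments (last €24.29); total interest = total paid − €1,436.38 = €787.91.
At €65.00/mo: 26 payments (last €19.91); total interest €208.53.
Payments saved = 89 − 26 = 63.

63 fewer payments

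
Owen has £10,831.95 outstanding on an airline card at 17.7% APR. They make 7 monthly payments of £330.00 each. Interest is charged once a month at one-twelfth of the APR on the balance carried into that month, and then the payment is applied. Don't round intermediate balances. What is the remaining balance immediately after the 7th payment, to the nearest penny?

Monthly rate r = 17.7%/12 = 1.475% = 0.01475.
Each month: B ← B·(1+r) − £330.00.
Month 1: interest £159.77; balance after payment £10,661.72.
Month 2: interest £157.26; balance after payment £10,488.98.
Month 3: interest £154.71; balance after payment £10,313.69.
Month 4: interest £152.13; balance after payment £10,135.82.
Month 5: interest £149.50; balance after payment £9,955.32.
Month 6: interest £146.84; balance after payment £9,772.17.
Month 7: interest £144.14; balance after payment £9,586.30.

£9,586.30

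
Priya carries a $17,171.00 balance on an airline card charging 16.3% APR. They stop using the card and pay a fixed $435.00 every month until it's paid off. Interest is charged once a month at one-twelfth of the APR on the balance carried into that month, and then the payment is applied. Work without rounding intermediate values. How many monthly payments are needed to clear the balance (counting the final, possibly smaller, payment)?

Monthly rate r = 16.3%/12 = 1.35833% = 0.0135833.
Recurrence: B ← B·(1+r) − $435.00.
Month 1: interest $233.24; balance after payment $16,969.24.
Month 2: interest $230.50; balance after payment $16,764.74.
Closed form: n = −ln(1 − rB₀/P)/ln(1+r) = −ln(0.46382)/ln(1.01358) ≈ 56.943, so the balance reaches zero during payment 57.

57 payments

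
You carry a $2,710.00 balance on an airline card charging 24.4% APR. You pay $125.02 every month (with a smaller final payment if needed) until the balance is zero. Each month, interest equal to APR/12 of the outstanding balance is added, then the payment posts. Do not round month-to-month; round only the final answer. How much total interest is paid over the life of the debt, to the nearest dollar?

$900

Monthly rate r = 24.4%/12 = 2.03333% = 0.0203333.
Payoff takes n = ⌈−ln(1 − rB₀/P)/ln(1+r)⌉ = ⌈28.872⌉ = 29 payments; the last is $109.12.
Total paid = 28·$125.02 + $109.12 = $3,609.68.
Total interest = total paid − principal = $3,609.68 − $2,710.00 = $899.68.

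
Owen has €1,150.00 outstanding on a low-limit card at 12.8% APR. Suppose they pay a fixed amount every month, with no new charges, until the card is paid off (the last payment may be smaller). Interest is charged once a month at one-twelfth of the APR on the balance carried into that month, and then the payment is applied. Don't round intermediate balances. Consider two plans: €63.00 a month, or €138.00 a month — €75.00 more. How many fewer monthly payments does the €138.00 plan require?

Monthly rate r = 12.8%/12 = 1.06667% = 0.0106667.
At €63.00/mo: n = ⌈−ln(1 − rB₀/P)/ln(1+r)⌉ = 21 payments (last €25.90); total interest = total paid − €1,150.00 = €135.90.
At €138.00/mo: 9 payments (last €106.90); total interest €60.90.
Payments saved = 21 − 9 = 12.

12 fewer payments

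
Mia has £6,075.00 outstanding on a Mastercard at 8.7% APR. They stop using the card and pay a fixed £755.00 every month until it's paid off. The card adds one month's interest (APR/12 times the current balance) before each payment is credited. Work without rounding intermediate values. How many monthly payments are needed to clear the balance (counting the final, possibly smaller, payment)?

Monthly rate r = 8.7%/12 = 0.725% = 0.00725.
Recurrence: B ← B·(1+r) − £755.00.
Month 1: interest £44.04; balance after payment £5,364.04.
Month 2: interest £38.89; balance after payment £4,647.93.
Closed form: n = −ln(1 − rB₀/P)/ln(1+r) = −ln(0.94166)/ln(1.00725) ≈ 8.321, so the balance reaches zero during payment 9.

9 payments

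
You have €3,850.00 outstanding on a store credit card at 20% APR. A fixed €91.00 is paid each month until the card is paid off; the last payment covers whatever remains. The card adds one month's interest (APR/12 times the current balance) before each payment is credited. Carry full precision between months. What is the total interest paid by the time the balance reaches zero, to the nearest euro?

€2,873

Monthly rate r = 20%/12 = 1.66667% = 0.0166667.
Payoff takes n = ⌈−ln(1 − rB₀/P)/ln(1+r)⌉ = ⌈73.882⌉ = 74 payments; the last is €80.32.
Total paid = 73·€91.00 + €80.32 = €6,723.32.
Total interest = total paid − principal = €6,723.32 − €3,850.00 = €2,873.32.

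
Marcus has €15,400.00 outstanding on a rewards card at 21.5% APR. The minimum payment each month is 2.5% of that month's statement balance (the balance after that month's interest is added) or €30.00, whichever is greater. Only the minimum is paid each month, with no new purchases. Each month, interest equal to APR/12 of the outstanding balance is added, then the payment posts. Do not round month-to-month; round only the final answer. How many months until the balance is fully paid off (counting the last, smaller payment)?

409 months

Monthly rate r = 21.5%/12 = 1.79167% = 0.0179167.
While 2.5% of the post-interest balance exceeds €30.00, each month B ← (B·(1+r))·(1 − 0.025), i.e. B shrinks by the factor (1+r)·0.975 = 0.99247.
This holds for months 1–340. Entering month 341 the balance is €1,178.27; 2.5% of the post-interest balance is now below €30.00, so the flat €30.00 minimum applies from here.
From month 341 a fixed €30.00 at rate r clears €1,178.27 in 69 more payments. Total: 340 + 69 = 409 months.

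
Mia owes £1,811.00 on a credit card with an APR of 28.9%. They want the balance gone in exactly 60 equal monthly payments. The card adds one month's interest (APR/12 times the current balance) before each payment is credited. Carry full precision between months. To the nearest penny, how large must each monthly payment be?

£57.37

Monthly rate r = 28.9%/12 = 2.40833% = 0.0240833.
Level-payment amortization: P = B₀·r / (1 − (1+r)^(−n)) = 1811.00·0.0240833 / (1 − 1.02408^(−60)).
Denominator 1 − (1+r)^(−60) = 0.760181816.
P = 43.6149 / 0.760181816 ≈ 57.37.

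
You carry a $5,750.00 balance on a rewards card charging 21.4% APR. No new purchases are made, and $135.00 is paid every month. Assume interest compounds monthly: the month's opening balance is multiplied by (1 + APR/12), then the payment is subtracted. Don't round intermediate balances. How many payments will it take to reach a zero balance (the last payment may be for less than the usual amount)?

81 payments

Monthly rate r = 21.4%/12 = 1.78333% = 0.0178333.
Recurrence: B ← B·(1+r) − $135.00.
Month 1: interest $102.54; balance after payment $5,717.54.
Month 2: interest $101.96; balance after payment $5,684.50.
Closed form: n = −ln(1 − rB₀/P)/ln(1+r) = −ln(0.24043)/ln(1.01783) ≈ 80.635, so the balance reaches zero during payment 81.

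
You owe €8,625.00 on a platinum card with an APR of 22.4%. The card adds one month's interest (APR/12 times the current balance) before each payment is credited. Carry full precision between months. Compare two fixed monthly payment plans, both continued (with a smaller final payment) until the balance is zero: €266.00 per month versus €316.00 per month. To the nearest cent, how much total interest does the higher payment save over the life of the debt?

Monthly rate r = 22.4%/12 = 1.86667% = 0.0186667.
At €266.00/mo: n = ⌈−ln(1 − rB₀/P)/ln(1+r)⌉ = 51 payments (last €69.61); total interest = total paid − €8,625.00 = €4,744.61.
At €316.00/mo: 39 payments (last €163.44); total interest €3,546.44.
Interest saved = €4,744.61 − €3,546.44 = €1,198.17.

€1,198.17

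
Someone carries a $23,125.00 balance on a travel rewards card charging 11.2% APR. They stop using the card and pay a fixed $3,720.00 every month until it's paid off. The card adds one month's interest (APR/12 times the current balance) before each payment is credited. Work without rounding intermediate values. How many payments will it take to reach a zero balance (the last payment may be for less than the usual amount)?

7 payments

Monthly rate r = 11.2%/12 = 0.933333% = 0.00933333.
Recurrence: B ← B·(1+r) − $3,720.00.
Month 1: interest $215.83; balance after payment $19,620.83.
Month 2: interest $183.13; balance after payment $16,083.96.
Closed form: n = −ln(1 − rB₀/P)/ln(1+r) = −ln(0.94198)/ln(1.00933) ≈ 6.434, so the balance reaches zero during payment 7.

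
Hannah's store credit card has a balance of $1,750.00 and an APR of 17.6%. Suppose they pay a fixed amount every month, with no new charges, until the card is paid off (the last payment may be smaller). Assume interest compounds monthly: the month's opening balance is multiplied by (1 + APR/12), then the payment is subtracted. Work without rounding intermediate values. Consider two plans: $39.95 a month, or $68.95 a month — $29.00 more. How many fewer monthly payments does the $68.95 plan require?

39 fewer payments

Monthly rate r = 17.6%/12 = 1.46667% = 0.0146667.
At $39.95/mo: n = ⌈−ln(1 − rB₀/P)/ln(1+r)⌉ = 71 payments (last $25.65); total interest = total paid − $1,750.00 = $1,072.15.
At $68.95/mo: 32 payments (last $67.49); total interest $454.94.
Payments saved = 71 − 32 = 39.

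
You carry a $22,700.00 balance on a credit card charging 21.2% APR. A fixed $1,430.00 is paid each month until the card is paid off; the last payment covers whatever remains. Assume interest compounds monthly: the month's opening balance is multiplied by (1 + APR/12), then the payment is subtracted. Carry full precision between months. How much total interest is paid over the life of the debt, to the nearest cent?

Monthly rate r = 21.2%/12 = 1.76667% = 0.0176667.
Payoff takes n = ⌈−ln(1 − rB₀/P)/ln(1+r)⌉ = ⌈18.793⌉ = 19 payments; the last is $1,136.72.
Total paid = 18·$1,430.00 + $1,136.72 = $26,876.72.
Total interest = total paid − principal = $26,876.72 − $22,700.00 = $4,176.72.

$4,176.72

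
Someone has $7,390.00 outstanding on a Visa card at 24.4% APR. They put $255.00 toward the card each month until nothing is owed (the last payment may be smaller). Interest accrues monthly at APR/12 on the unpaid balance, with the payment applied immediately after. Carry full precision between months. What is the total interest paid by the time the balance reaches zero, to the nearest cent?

Monthly rate r = 24.4%/12 = 2.03333% = 0.0203333.
Payoff takes n = ⌈−ln(1 − rB₀/P)/ln(1+r)⌉ = ⌈44.205⌉ = 45 payments; the last is $52.64.
Total paid = 44·$255.00 + $52.64 = $11,272.64.
Total interest = total paid − principal = $11,272.64 − $7,390.00 = $3,882.64.

$3,882.64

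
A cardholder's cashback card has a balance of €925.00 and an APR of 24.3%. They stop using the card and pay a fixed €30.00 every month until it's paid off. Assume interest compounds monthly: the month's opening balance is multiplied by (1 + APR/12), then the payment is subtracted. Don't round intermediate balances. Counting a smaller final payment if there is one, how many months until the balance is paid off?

49 payments

Monthly rate r = 24.3%/12 = 2.025% = 0.02025.
Recurrence: B ← B·(1+r) − €30.00.
Month 1: interest €18.73; balance after payment €913.73.
Month 2: interest €18.50; balance after payment €902.23.
Closed form: n = −ln(1 − rB₀/P)/ln(1+r) = −ln(0.37562)/ln(1.02025) ≈ 48.842, so the balance reaches zero during payment 49.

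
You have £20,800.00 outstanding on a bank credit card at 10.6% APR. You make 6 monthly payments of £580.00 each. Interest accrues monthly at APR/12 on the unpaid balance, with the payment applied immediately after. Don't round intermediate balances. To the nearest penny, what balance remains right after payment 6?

£18,369.27

Monthly rate r = 10.6%/12 = 0.883333% = 0.00883333.
Each month: B ← B·(1+r) − £580.00.
Month 1: interest £183.73; balance after payment £20,403.73.
Month 2: interest £180.23; balance after payment £20,003.97.
Month 3: interest £176.70; balance after payment £19,600.67.
Month 4: interest £173.14; balance after payment £19,193.81.
Month 5: interest £169.55; balance after payment £18,783.35.
Month 6: interest £165.92; balance after payment £18,369.27.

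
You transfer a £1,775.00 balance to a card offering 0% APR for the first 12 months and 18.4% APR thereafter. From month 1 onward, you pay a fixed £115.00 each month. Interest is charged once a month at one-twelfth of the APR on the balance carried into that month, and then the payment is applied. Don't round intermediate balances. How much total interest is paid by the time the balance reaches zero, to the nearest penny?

£14.10

Promo months 1–12 at r₀ = 0%/12 = 0; months 13+ at r₁ = 18.4%/12 = 0.0153333.
After month 12 (no interest yet): B = £1,775.00 − 12·£115.00 = £395.00.
Then at r₁ with £115.00/mo: n₂ = −ln(1 − r₁·B/P)/ln(1+r₁) ≈ 3.56 → 4 more payments.
Total paid = 15·£115.00 + £64.10 = £1,789.10; interest = £1,789.10 − £1,775.00 = £14.10.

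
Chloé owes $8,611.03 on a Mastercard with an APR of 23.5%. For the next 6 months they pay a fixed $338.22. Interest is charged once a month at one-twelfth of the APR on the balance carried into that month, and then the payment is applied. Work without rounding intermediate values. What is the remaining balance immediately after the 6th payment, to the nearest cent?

$7,542.37

Monthly rate r = 23.5%/12 = 1.95833% = 0.0195833.
Each month: B ← B·(1+r) − $338.22.
Month 1: interest $168.63; balance after payment $8,441.44.
Month 2: interest $165.31; balance after payment $8,268.53.
Month 3: interest $161.93; balance after payment $8,092.24.
Month 4: interest $158.47; balance after payment $7,912.49.
Month 5: interest $154.95; balance after payment $7,729.23.
Month 6: interest $151.36; balance after payment $7,542.37.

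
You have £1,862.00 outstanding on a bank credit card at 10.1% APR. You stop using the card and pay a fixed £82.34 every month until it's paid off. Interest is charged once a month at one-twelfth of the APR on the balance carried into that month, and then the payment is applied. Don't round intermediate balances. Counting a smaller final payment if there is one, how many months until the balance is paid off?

26 payments

Monthly rate r = 10.1%/12 = 0.841667% = 0.00841667.
Recurrence: B ← B·(1+r) − £82.34.
Month 1: interest £15.67; balance after payment £1,795.33.
Month 2: interest £15.11; balance after payment £1,728.10.
Closed form: n = −ln(1 − rB₀/P)/ln(1+r) = −ln(0.80967)/ln(1.00842) ≈ 25.190, so the balance reaches zero during payment 26.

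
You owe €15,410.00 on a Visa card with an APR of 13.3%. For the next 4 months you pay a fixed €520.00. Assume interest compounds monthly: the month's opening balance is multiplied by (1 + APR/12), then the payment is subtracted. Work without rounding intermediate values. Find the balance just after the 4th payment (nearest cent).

€13,989.78

Monthly rate r = 13.3%/12 = 1.10833% = 0.0110833.
Each month: B ← B·(1+r) − €520.00.
Month 1: interest €170.79; balance after payment €15,060.79.
Month 2: interest €166.92; balance after payment €14,707.72.
Month 3: interest €163.01; balance after payment €14,350.73.
Month 4: interest €159.05; balance after payment €13,989.78.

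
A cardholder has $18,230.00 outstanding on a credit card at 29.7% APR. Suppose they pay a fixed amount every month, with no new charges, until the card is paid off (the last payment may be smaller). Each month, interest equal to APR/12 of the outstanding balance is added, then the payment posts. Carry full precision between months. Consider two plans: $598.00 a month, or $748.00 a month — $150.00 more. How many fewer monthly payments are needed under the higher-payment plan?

20 fewer payments

Monthly rate r = 29.7%/12 = 2.475% = 0.02475.
At $598.00/mo: n = ⌈−ln(1 − rB₀/P)/ln(1+r)⌉ = 58 payments (last $268.26); total interest = total paid − $18,230.00 = $16,124.26.
At $748.00/mo: 38 payments (last $604.69); total interest $10,050.69.
Payments saved = 58 − 38 = 20.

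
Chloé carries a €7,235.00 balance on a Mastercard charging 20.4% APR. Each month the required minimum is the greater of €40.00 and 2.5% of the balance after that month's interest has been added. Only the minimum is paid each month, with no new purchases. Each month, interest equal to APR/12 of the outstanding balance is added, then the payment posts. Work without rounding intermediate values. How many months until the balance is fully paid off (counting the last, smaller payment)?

Monthly rate r = 20.4%/12 = 1.7% = 0.017.
While 2.5% of the post-interest balance exceeds €40.00, each month B ← (B·(1+r))·(1 − 0.025), i.e. B shrinks by the factor (1+r)·0.975 = 0.99157.
This holds for months 1–181. Entering month 182 the balance is €1,564.47; 2.5% of the post-interest balance is now below €40.00, so the flat €40.00 minimum applies from here.
From month 182 a fixed €40.00 at rate r clears €1,564.47 in 65 more payments. Total: 181 + 65 = 246 months.

246 months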